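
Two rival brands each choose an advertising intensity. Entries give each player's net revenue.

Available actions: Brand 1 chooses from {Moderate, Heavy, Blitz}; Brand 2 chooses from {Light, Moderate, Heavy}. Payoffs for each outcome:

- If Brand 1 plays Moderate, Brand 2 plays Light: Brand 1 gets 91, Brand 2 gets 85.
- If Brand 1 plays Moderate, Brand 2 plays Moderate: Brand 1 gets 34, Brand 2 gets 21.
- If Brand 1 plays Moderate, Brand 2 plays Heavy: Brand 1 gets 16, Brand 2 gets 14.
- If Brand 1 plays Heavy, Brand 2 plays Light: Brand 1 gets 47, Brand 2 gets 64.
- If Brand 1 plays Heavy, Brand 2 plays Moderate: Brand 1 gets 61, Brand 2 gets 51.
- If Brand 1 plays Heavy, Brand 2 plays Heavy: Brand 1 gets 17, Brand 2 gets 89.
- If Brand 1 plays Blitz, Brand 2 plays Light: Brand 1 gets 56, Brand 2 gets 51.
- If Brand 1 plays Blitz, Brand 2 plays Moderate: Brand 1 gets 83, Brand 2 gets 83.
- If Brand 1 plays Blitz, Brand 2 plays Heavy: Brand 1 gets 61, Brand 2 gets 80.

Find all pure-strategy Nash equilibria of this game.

Brand 1 against Light: payoffs 91, 47, 56 → best response Moderate.
Brand 1 against Moderate: payoffs 34, 61, 83 → best response Blitz.
Brand 1 against Heavy: payoffs 16, 17, 61 → best response Blitz.
Brand 2 against Moderate: payoffs 85, 21, 14 → best response Light.
Brand 2 against Heavy: payoffs 64, 51, 89 → best response Heavy.
Brand 2 against Blitz: payoffs 51, 83, 80 → best response Moderate.
Mutual best responses: (Moderate, Light); (Blitz, Moderate).

Pure-strategy Nash equilibria: (Moderate, Light), (Blitz, Moderate)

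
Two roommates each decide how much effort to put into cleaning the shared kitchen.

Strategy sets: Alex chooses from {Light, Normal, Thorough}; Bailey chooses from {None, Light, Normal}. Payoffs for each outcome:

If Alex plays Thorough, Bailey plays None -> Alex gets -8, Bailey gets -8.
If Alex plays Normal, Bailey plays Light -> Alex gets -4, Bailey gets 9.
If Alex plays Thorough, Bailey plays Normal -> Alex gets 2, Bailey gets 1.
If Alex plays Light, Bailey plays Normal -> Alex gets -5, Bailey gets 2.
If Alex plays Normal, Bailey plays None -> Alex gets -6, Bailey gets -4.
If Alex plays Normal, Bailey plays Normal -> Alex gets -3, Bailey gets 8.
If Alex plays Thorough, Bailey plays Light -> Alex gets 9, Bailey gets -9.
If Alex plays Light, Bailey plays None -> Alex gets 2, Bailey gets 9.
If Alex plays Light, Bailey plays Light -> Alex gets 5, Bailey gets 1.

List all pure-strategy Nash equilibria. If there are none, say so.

(Light, None): Alex gets 2, best alternative -6; Bailey gets 9, best alternative 2. No profitable deviation — NE.
(Light, Light): Alex can switch to Thorough (5 → 9). Not NE.
(Light, Normal): Alex can switch to Normal (-5 → -3). Not NE.
(Normal, None): Alex can switch to Light (-6 → 2). Not NE.
(Normal, Light): Alex can switch to Light (-4 → 5). Not NE.
(Normal, Normal): Alex can switch to Thorough (-3 → 2). Not NE.
(Thorough, None): Alex can switch to Light (-8 → 2). Not NE.
(Thorough, Light): Bailey can switch to None (-9 → -8). Not NE.
(Thorough, Normal): Alex gets 2, best alternative -3; Bailey gets 1, best alternative -8. No profitable deviation — NE.

Pure-strategy Nash equilibria: (Light, None); (Thorough, Normal)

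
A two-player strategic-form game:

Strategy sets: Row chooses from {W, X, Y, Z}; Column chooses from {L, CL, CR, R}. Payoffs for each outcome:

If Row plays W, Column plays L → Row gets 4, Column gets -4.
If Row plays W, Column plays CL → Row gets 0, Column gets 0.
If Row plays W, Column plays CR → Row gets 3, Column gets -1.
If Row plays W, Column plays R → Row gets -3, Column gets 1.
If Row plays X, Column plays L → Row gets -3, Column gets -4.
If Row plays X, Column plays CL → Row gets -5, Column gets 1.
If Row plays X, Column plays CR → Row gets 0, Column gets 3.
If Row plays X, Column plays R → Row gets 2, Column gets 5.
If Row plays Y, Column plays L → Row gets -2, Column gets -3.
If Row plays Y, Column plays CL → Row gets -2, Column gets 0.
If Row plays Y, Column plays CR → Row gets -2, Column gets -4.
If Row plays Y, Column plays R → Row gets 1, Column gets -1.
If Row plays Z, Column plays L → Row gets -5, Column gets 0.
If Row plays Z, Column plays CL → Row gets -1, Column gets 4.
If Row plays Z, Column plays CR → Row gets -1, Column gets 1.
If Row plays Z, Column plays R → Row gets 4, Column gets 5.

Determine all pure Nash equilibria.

Row against L: payoffs 4, -3, -2, -5 → best response W.
Row against CL: payoffs 0, -5, -2, -1 → best response W.
Row against CR: payoffs 3, 0, -2, -1 → best response W.
Row against R: payoffs -3, 2, 1, 4 → best response Z.
Column against W: payoffs -4, 0, -1, 1 → best response R.
Column against X: payoffs -4, 1, 3, 5 → best response R.
Column against Y: payoffs -3, 0, -4, -1 → best response CL.
Column against Z: payoffs 0, 4, 1, 5 → best response R.
Mutual best responses: (Z, R).

Pure NE: (Z, R)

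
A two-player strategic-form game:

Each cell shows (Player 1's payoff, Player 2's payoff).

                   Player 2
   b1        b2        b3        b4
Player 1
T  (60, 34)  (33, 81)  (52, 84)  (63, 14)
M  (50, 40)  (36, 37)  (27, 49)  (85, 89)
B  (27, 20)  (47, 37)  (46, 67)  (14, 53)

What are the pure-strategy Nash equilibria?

Mark each player's best response to every combination of opponents' strategies; a profile where every player is best-responding is a pure Nash equilibrium.
Player 1 against b1: payoffs 60, 50, 27 → best response T.
Player 1 against b2: payoffs 33, 36, 47 → best response B.
Player 1 against b3: payoffs 52, 27, 46 → best response T.
Player 1 against b4: payoffs 63, 85, 14 → best response M.
Player 2 against T: payoffs 34, 81, 84, 14 → best response b3.
Player 2 against M: payoffs 40, 37, 49, 89 → best response b4.
Player 2 against B: payoffs 20, 37, 67, 53 → best response b3.
Mutual best responses: (T, b3); (M, b4).

The pure Nash equilibria are (T, b3) and (M, b4).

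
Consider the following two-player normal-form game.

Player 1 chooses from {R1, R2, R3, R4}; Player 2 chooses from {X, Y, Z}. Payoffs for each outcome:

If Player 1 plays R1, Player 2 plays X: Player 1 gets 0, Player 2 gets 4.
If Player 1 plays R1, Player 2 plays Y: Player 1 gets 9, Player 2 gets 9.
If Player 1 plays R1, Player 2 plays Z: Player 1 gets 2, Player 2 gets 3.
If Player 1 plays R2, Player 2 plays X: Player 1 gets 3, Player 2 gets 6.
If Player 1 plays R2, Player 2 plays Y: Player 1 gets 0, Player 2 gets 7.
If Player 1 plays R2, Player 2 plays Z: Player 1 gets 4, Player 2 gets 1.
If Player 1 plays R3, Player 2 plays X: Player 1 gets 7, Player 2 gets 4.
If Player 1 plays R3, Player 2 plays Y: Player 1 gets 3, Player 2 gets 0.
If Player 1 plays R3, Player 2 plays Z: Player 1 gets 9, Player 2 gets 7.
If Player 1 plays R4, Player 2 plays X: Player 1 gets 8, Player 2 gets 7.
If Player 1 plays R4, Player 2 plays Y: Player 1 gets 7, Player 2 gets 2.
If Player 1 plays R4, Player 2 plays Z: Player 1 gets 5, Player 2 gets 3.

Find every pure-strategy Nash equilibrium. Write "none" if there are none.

Check each profile: it is a Nash equilibrium iff no player can strictly gain by switching unilaterally.
(R1, X): Player 1 can switch to R2 (0 → 3). Not NE.
(R1, Y): Player 1 gets 9, best alternative 7; Player 2 gets 9, best alternative 4. No profitable deviation — NE.
(R1, Z): Player 1 can switch to R2 (2 → 4). Not NE.
(R2, X): Player 1 can switch to R3 (3 → 7). Not NE.
(R2, Y): Player 1 can switch to R1 (0 → 9). Not NE.
(R2, Z): Player 1 can switch to R3 (4 → 9). Not NE.
(R3, X): Player 1 can switch to R4 (7 → 8). Not NE.
(R3, Y): Player 1 can switch to R1 (3 → 9). Not NE.
(R3, Z): Player 1 gets 9, best alternative 5; Player 2 gets 7, best alternative 4. No profitable deviation — NE.
(R4, X): Player 1 gets 8, best alternative 7; Player 2 gets 7, best alternative 3. No profitable deviation — NE.
(R4, Y): Player 1 can switch to R1 (7 → 9). Not NE.
(R4, Z): Player 1 can switch to R3 (5 → 9). Not NE.

(R1, Y) and (R3, Z) and (R4, X)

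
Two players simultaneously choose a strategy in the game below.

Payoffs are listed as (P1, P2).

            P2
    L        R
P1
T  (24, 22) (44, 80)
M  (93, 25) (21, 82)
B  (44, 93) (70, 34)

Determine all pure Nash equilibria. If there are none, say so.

This game has no pure Nash equilibrium.

For each strategy profile, look for a profitable unilateral deviation.
(T, L): P1 can switch to M (24 → 93). Not NE.
(T, R): P1 can switch to B (44 → 70). Not NE.
(M, L): P2 can switch to R (25 → 82). Not NE.
(M, R): P1 can switch to T (21 → 44). Not NE.
(B, L): P1 can switch to M (44 → 93). Not NE.
(B, R): P2 can switch to L (34 → 93). Not NE.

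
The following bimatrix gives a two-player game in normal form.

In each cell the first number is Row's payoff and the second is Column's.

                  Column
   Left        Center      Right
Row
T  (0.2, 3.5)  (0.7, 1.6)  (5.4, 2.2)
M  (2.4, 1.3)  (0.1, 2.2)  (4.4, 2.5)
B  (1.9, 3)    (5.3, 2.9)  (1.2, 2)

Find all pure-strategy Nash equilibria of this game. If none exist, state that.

This game has no pure Nash equilibrium.

For each player, find the best response to each opponent profile; mutual best responses are the pure NE.
Row against Left: payoffs 0.2, 2.4, 1.9 → best response M.
Row against Center: payoffs 0.7, 0.1, 5.3 → best response B.
Row against Right: payoffs 5.4, 4.4, 1.2 → best response T.
Column against T: payoffs 3.5, 1.6, 2.2 → best response Left.
Column against M: payoffs 1.3, 2.2, 2.5 → best response Right.
Column against B: payoffs 3, 2.9, 2 → best response Left.
No profile is a mutual best response for all players.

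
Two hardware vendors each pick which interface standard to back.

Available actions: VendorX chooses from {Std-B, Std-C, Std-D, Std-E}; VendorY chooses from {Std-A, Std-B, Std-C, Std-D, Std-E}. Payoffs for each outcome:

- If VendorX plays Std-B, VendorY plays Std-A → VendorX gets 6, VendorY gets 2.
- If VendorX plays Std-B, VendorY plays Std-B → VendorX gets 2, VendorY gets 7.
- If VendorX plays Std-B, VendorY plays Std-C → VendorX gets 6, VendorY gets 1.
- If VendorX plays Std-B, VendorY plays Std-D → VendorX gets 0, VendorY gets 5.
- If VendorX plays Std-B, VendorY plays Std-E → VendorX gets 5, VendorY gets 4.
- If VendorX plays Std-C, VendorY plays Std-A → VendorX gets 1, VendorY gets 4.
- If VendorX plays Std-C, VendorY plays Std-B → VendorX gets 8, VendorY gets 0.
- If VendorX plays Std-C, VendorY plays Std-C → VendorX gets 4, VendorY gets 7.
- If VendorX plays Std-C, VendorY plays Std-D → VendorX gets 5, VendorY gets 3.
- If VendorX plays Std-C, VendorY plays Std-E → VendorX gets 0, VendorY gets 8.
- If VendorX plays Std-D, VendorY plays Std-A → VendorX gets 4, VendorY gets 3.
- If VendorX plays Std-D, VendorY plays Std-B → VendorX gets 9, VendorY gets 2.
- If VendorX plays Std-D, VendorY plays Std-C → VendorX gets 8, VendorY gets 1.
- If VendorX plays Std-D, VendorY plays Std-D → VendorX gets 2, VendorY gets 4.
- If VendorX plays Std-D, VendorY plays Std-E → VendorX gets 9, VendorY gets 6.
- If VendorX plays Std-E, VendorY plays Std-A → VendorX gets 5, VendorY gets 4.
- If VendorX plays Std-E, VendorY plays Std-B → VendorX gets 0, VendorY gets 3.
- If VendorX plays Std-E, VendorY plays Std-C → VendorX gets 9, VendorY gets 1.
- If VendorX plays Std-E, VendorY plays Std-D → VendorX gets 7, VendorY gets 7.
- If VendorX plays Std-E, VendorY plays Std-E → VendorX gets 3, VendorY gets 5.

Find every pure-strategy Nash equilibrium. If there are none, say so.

VendorX against Std-A: payoffs 6, 1, 4, 5 → best response Std-B.
VendorX against Std-B: payoffs 2, 8, 9, 0 → best response Std-D.
VendorX against Std-C: payoffs 6, 4, 8, 9 → best response Std-E.
VendorX against Std-D: payoffs 0, 5, 2, 7 → best response Std-E.
VendorX against Std-E: payoffs 5, 0, 9, 3 → best response Std-D.
VendorY against Std-B: payoffs 2, 7, 1, 5, 4 → best response Std-B.
VendorY against Std-C: payoffs 4, 0, 7, 3, 8 → best response Std-E.
VendorY against Std-D: payoffs 3, 2, 1, 4, 6 → best response Std-E.
VendorY against Std-E: payoffs 4, 3, 1, 7, 5 → best response Std-D.
Mutual best responses: (Std-D, Std-E); (Std-E, Std-D).

Pure-strategy Nash equilibria: (Std-D, Std-E), (Std-E, Std-D)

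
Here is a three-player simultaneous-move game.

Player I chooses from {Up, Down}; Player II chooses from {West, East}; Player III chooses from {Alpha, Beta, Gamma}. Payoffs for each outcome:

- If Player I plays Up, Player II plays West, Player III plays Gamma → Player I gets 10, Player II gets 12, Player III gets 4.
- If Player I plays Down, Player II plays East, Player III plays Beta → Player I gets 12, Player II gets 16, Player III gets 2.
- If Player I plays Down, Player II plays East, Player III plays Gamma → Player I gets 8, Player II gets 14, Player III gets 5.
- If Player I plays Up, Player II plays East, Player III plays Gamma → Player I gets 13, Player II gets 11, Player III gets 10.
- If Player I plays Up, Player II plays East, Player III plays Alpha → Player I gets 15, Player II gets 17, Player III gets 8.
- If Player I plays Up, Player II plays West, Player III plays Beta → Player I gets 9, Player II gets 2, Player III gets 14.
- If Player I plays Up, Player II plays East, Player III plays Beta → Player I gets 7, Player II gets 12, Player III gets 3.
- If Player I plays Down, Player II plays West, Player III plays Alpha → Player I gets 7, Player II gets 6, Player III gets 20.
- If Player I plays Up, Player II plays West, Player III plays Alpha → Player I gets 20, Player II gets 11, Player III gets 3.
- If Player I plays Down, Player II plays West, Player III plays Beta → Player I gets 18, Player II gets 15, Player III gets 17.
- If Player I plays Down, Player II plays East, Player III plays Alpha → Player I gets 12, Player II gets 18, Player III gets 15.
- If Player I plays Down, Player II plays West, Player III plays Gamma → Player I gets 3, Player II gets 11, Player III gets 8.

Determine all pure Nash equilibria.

Player I against (West, Alpha): payoffs 20, 7 → best response Up.
Player I against (West, Beta): payoffs 9, 18 → best response Down.
Player I against (West, Gamma): payoffs 10, 3 → best response Up.
Player I against (East, Alpha): payoffs 15, 12 → best response Up.
Player I against (East, Beta): payoffs 7, 12 → best response Down.
Player I against (East, Gamma): payoffs 13, 8 → best response Up.
Player II against (Up, Alpha): payoffs 11, 17 → best response East.
Player II against (Up, Beta): payoffs 2, 12 → best response East.
Player II against (Up, Gamma): payoffs 12, 11 → best response West.
Player II against (Down, Alpha): payoffs 6, 18 → best response East.
Player II against (Down, Beta): payoffs 15, 16 → best response East.
Player II against (Down, Gamma): payoffs 11, 14 → best response East.
Player III against (Up, West): payoffs 3, 14, 4 → best response Beta.
Player III against (Up, East): payoffs 8, 3, 10 → best response Gamma.
Player III against (Down, West): payoffs 20, 17, 8 → best response Alpha.
Player III against (Down, East): payoffs 15, 2, 5 → best response Alpha.
No profile is a mutual best response for all players.

There is no pure-strategy Nash equilibrium.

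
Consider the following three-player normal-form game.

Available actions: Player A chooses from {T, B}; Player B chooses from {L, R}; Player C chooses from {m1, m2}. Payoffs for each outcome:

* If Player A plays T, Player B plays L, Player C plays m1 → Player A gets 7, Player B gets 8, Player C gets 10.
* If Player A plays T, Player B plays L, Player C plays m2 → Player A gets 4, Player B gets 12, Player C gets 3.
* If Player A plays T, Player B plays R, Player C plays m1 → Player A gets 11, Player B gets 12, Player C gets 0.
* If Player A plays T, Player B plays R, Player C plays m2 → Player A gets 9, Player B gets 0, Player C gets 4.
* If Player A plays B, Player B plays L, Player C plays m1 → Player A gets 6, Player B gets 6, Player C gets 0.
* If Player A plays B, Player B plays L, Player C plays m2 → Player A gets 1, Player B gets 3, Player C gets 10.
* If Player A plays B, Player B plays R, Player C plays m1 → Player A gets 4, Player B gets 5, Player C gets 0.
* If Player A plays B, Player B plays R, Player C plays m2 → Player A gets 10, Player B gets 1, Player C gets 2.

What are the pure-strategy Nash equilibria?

This game has no pure Nash equilibrium.

(T, L, m1): Player B can switch to R (8 → 12). Not NE.
(T, L, m2): Player C can switch to m1 (3 → 10). Not NE.
(T, R, m1): Player C can switch to m2 (0 → 4). Not NE.
(T, R, m2): Player A can switch to B (9 → 10). Not NE.
(B, L, m1): Player A can switch to T (6 → 7). Not NE.
(B, L, m2): Player A can switch to T (1 → 4). Not NE.
(B, R, m1): Player A can switch to T (4 → 11). Not NE.
(B, R, m2): Player B can switch to L (1 → 3). Not NE.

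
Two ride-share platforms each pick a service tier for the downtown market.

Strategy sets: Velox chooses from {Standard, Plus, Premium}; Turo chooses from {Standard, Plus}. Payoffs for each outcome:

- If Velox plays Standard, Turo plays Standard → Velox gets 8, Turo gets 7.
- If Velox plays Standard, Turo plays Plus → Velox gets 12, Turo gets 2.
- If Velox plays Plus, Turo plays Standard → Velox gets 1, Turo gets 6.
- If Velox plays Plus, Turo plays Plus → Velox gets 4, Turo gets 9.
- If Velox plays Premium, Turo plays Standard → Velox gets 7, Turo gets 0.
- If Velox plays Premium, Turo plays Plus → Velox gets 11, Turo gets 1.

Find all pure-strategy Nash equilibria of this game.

Pure NE: (Standard, Standard)

Velox against Standard: payoffs 8, 1, 7 → best response Standard.
Velox against Plus: payoffs 12, 4, 11 → best response Standard.
Turo against Standard: payoffs 7, 2 → best response Standard.
Turo against Plus: payoffs 6, 9 → best response Plus.
Turo against Premium: payoffs 0, 1 → best response Plus.
Mutual best responses: (Standard, Standard).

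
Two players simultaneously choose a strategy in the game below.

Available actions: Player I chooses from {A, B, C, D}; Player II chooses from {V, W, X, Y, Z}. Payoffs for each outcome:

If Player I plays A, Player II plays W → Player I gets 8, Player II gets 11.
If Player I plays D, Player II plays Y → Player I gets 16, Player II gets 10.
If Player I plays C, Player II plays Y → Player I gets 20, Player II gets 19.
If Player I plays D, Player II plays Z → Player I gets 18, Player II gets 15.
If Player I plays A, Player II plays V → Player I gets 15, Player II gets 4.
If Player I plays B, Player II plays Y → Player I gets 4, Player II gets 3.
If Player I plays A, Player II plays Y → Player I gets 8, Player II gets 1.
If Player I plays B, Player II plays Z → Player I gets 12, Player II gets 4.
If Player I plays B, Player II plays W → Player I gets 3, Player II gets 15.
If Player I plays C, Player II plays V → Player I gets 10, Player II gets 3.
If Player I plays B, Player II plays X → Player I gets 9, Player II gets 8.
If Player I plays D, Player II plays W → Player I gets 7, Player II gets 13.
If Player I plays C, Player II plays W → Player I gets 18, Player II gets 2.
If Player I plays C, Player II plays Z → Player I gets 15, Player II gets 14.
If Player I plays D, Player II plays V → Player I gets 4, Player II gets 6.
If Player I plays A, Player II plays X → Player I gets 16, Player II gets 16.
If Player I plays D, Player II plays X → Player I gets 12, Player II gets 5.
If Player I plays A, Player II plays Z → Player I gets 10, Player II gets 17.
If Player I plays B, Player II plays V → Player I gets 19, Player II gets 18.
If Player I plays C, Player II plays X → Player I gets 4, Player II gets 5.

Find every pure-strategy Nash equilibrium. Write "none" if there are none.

For each player, find the best response to each opponent profile; mutual best responses are the pure NE.
Player I against V: payoffs 15, 19, 10, 4 → best response B.
Player I against W: payoffs 8, 3, 18, 7 → best response C.
Player I against X: payoffs 16, 9, 4, 12 → best response A.
Player I against Y: payoffs 8, 4, 20, 16 → best response C.
Player I against Z: payoffs 10, 12, 15, 18 → best response D.
Player II against A: payoffs 4, 11, 16, 1, 17 → best response Z.
Player II against B: payoffs 18, 15, 8, 3, 4 → best response V.
Player II against C: payoffs 3, 2, 5, 19, 14 → best response Y.
Player II against D: payoffs 6, 13, 5, 10, 15 → best response Z.
Mutual best responses: (B, V); (C, Y); (D, Z).

Pure-strategy Nash equilibria: (B, V) and (C, Y) and (D, Z)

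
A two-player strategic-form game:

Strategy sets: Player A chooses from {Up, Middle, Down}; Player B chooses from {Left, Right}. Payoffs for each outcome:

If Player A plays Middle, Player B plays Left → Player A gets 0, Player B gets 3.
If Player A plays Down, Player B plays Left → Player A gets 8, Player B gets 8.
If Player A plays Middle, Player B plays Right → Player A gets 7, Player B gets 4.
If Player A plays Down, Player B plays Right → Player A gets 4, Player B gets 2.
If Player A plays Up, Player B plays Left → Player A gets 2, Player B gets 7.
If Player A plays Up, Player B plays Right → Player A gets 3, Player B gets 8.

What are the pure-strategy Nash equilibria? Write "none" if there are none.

(Middle, Right) and (Down, Left)

For each strategy profile, look for a profitable unilateral deviation.
(Up, Left): Player A can switch to Down (2 → 8). Not NE.
(Up, Right): Player A can switch to Middle (3 → 7). Not NE.
(Middle, Left): Player A can switch to Up (0 → 2). Not NE.
(Middle, Right): Player A gets 7, best alternative 4; Player B gets 4, best alternative 3. No profitable deviation — NE.
(Down, Left): Player A gets 8, best alternative 2; Player B gets 8, best alternative 2. No profitable deviation — NE.
(Down, Right): Player A can switch to Middle (4 → 7). Not NE.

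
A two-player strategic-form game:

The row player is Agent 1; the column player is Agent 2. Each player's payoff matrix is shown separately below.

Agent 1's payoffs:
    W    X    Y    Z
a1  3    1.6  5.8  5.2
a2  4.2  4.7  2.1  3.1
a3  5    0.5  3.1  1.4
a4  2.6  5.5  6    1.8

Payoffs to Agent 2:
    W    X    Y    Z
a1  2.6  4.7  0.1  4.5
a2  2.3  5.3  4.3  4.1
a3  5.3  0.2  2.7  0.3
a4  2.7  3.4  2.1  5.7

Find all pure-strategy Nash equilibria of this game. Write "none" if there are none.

(a1, W): Agent 1 can switch to a2 (3 → 4.2). Not NE.
(a1, X): Agent 1 can switch to a2 (1.6 → 4.7). Not NE.
(a1, Y): Agent 1 can switch to a4 (5.8 → 6). Not NE.
(a1, Z): Agent 2 can switch to X (4.5 → 4.7). Not NE.
(a2, W): Agent 1 can switch to a3 (4.2 → 5). Not NE.
(a2, X): Agent 1 can switch to a4 (4.7 → 5.5). Not NE.
(a2, Y): Agent 1 can switch to a1 (2.1 → 5.8). Not NE.
(a2, Z): Agent 1 can switch to a1 (3.1 → 5.2). Not NE.
(a3, W): Agent 1 gets 5, best alternative 4.2; Agent 2 gets 5.3, best alternative 2.7. No profitable deviation — NE.
(a3, X): Agent 1 can switch to a1 (0.5 → 1.6). Not NE.
(a3, Y): Agent 1 can switch to a1 (3.1 → 5.8). Not NE.
(The remaining 5 profiles each have a profitable deviation by the same check.)

(a3, W)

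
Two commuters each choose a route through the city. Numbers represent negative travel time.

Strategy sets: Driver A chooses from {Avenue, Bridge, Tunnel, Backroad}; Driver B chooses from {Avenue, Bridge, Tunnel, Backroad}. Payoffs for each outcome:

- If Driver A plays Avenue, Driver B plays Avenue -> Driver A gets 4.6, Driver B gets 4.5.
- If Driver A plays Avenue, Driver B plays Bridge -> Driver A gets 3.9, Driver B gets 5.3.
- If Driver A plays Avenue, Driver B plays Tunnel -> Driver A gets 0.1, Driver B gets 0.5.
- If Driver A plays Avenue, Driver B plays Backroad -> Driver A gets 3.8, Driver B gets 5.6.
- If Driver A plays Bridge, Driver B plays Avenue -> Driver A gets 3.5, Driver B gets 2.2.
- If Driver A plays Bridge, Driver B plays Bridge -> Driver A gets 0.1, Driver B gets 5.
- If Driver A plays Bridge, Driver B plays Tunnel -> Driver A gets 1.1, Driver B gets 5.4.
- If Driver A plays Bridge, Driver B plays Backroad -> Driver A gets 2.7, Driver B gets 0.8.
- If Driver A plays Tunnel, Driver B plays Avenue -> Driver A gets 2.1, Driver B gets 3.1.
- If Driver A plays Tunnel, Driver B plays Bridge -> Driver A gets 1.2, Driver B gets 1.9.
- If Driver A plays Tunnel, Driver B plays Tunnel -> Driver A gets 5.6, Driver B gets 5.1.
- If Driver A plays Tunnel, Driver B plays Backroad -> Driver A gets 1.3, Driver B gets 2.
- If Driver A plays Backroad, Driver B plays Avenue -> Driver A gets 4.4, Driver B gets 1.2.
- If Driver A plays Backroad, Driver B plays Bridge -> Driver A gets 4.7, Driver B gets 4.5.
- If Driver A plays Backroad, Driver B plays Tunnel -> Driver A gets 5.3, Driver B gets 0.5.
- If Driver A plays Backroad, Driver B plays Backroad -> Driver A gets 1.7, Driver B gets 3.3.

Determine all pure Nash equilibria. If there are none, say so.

The pure Nash equilibria are (Avenue, Backroad); (Tunnel, Tunnel); (Backroad, Bridge).

(Avenue, Avenue): Driver B can switch to Bridge (4.5 → 5.3). Not NE.
(Avenue, Bridge): Driver A can switch to Backroad (3.9 → 4.7). Not NE.
(Avenue, Tunnel): Driver A can switch to Bridge (0.1 → 1.1). Not NE.
(Avenue, Backroad): Driver A gets 3.8, best alternative 2.7; Driver B gets 5.6, best alternative 5.3. No profitable deviation — NE.
(Bridge, Avenue): Driver A can switch to Avenue (3.5 → 4.6). Not NE.
(Bridge, Bridge): Driver A can switch to Avenue (0.1 → 3.9). Not NE.
(Bridge, Tunnel): Driver A can switch to Tunnel (1.1 → 5.6). Not NE.
(Bridge, Backroad): Driver A can switch to Avenue (2.7 → 3.8). Not NE.
(Tunnel, Avenue): Driver A can switch to Avenue (2.1 → 4.6). Not NE.
(Tunnel, Bridge): Driver A can switch to Avenue (1.2 → 3.9). Not NE.
(Tunnel, Tunnel): Driver A gets 5.6, best alternative 5.3; Driver B gets 5.1, best alternative 3.1. No profitable deviation — NE.
(Tunnel, Backroad): Driver A can switch to Avenue (1.3 → 3.8). Not NE.
(Backroad, Bridge): Driver A gets 4.7, best alternative 3.9; Driver B gets 4.5, best alternative 3.3. No profitable deviation — NE.
(The remaining 3 profiles each have a profitable deviation by the same check.)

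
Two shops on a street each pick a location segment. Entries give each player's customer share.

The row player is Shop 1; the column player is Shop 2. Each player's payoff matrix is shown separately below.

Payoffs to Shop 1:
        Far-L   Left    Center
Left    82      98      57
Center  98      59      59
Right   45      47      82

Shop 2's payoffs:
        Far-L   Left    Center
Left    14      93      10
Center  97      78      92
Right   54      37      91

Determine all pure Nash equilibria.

The pure Nash equilibria are (Left, Left), (Center, Far-L), (Right, Center).

Shop 1 against Far-L: payoffs 82, 98, 45 → best response Center.
Shop 1 against Left: payoffs 98, 59, 47 → best response Left.
Shop 1 against Center: payoffs 57, 59, 82 → best response Right.
Shop 2 against Left: payoffs 14, 93, 10 → best response Left.
Shop 2 against Center: payoffs 97, 78, 92 → best response Far-L.
Shop 2 against Right: payoffs 54, 37, 91 → best response Center.
Mutual best responses: (Left, Left); (Center, Far-L); (Right, Center).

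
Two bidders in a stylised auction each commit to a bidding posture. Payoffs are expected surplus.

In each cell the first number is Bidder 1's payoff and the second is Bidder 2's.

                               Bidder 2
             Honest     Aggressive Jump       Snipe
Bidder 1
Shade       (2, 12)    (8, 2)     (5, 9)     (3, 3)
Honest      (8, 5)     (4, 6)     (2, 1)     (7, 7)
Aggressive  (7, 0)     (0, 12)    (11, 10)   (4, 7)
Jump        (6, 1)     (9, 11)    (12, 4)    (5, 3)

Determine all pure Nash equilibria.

(Honest, Snipe); (Jump, Aggressive)

Mark each player's best response to every combination of opponents' strategies; a profile where every player is best-responding is a pure Nash equilibrium.
Bidder 1 against Honest: payoffs 2, 8, 7, 6 → best response Honest.
Bidder 1 against Aggressive: payoffs 8, 4, 0, 9 → best response Jump.
Bidder 1 against Jump: payoffs 5, 2, 11, 12 → best response Jump.
Bidder 1 against Snipe: payoffs 3, 7, 4, 5 → best response Honest.
Bidder 2 against Shade: payoffs 12, 2, 9, 3 → best response Honest.
Bidder 2 against Honest: payoffs 5, 6, 1, 7 → best response Snipe.
Bidder 2 against Aggressive: payoffs 0, 12, 10, 7 → best response Aggressive.
Bidder 2 against Jump: payoffs 1, 11, 4, 3 → best response Aggressive.
Mutual best responses: (Honest, Snipe); (Jump, Aggressive).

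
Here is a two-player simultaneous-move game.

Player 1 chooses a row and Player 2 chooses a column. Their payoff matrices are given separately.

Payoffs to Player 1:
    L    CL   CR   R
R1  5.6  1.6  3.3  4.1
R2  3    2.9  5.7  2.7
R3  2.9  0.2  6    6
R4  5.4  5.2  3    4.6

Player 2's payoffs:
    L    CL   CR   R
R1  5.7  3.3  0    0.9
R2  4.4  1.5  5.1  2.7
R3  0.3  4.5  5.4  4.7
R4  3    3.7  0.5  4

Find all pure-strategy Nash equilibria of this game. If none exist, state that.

The pure Nash equilibria are (R1, L); (R3, CR).

(R1, L): Player 1 gets 5.6, best alternative 5.4; Player 2 gets 5.7, best alternative 3.3. No profitable deviation — NE.
(R1, CL): Player 1 can switch to R2 (1.6 → 2.9). Not NE.
(R1, CR): Player 1 can switch to R2 (3.3 → 5.7). Not NE.
(R1, R): Player 1 can switch to R3 (4.1 → 6). Not NE.
(R2, L): Player 1 can switch to R1 (3 → 5.6). Not NE.
(R2, CL): Player 1 can switch to R4 (2.9 → 5.2). Not NE.
(R2, CR): Player 1 can switch to R3 (5.7 → 6). Not NE.
(R2, R): Player 1 can switch to R1 (2.7 → 4.1). Not NE.
(R3, L): Player 1 can switch to R1 (2.9 → 5.6). Not NE.
(R3, CR): Player 1 gets 6, best alternative 5.7; Player 2 gets 5.4, best alternative 4.7. No profitable deviation — NE.
(The remaining 6 profiles each have a profitable deviation by the same check.)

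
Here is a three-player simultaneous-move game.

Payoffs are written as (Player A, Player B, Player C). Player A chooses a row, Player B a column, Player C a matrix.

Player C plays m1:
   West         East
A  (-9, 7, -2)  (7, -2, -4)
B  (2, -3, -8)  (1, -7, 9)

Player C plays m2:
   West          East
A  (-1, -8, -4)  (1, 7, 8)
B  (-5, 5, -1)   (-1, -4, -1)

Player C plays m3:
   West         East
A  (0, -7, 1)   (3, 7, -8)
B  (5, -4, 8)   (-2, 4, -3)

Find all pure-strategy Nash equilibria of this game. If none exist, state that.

(A, East, m2)

Player A against (West, m1): payoffs -9, 2 → best response B.
Player A against (West, m2): payoffs -1, -5 → best response A.
Player A against (West, m3): payoffs 0, 5 → best response B.
Player A against (East, m1): payoffs 7, 1 → best response A.
Player A against (East, m2): payoffs 1, -1 → best response A.
Player A against (East, m3): payoffs 3, -2 → best response A.
Player B against (A, m1): payoffs 7, -2 → best response West.
Player B against (A, m2): payoffs -8, 7 → best response East.
Player B against (A, m3): payoffs -7, 7 → best response East.
Player B against (B, m1): payoffs -3, -7 → best response West.
Player B against (B, m2): payoffs 5, -4 → best response West.
Player B against (B, m3): payoffs -4, 4 → best response East.
Player C against (A, West): payoffs -2, -4, 1 → best response m3.
Player C against (A, East): payoffs -4, 8, -8 → best response m2.
Player C against (B, West): payoffs -8, -1, 8 → best response m3.
Player C against (B, East): payoffs 9, -1, -3 → best response m1.
Mutual best responses: (A, East, m2).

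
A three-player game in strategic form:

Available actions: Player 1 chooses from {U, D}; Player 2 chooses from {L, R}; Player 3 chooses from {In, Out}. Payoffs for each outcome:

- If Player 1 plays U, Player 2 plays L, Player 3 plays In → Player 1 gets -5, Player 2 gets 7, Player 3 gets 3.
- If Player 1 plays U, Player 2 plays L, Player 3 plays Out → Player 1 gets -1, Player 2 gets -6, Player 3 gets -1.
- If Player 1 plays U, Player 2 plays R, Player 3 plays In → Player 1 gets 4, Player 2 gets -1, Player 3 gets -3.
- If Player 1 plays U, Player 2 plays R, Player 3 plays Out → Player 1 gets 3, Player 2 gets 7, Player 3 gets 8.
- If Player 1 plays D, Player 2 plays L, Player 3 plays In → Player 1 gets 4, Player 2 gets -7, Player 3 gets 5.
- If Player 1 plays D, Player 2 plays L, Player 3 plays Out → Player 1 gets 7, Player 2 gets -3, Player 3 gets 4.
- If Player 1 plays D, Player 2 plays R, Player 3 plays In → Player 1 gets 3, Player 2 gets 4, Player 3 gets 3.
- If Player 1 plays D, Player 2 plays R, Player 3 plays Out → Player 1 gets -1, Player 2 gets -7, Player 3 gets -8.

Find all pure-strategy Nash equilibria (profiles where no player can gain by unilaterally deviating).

Mark each player's best response to every combination of opponents' strategies; a profile where every player is best-responding is a pure Nash equilibrium.
Player 1 against (L, In): payoffs -5, 4 → best response D.
Player 1 against (L, Out): payoffs -1, 7 → best response D.
Player 1 against (R, In): payoffs 4, 3 → best response U.
Player 1 against (R, Out): payoffs 3, -1 → best response U.
Player 2 against (U, In): payoffs 7, -1 → best response L.
Player 2 against (U, Out): payoffs -6, 7 → best response R.
Player 2 against (D, In): payoffs -7, 4 → best response R.
Player 2 against (D, Out): payoffs -3, -7 → best response L.
Player 3 against (U, L): payoffs 3, -1 → best response In.
Player 3 against (U, R): payoffs -3, 8 → best response Out.
Player 3 against (D, L): payoffs 5, 4 → best response In.
Player 3 against (D, R): payoffs 3, -8 → best response In.
Mutual best responses: (U, R, Out).

The unique pure-strategy Nash equilibrium is (U, R, Out).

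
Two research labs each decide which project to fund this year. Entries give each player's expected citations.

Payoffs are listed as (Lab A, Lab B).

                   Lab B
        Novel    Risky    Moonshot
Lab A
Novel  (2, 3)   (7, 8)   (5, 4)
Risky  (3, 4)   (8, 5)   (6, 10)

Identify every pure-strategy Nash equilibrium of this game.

The unique pure-strategy Nash equilibrium is (Risky, Moonshot).

Lab A against Novel: payoffs 2, 3 → best response Risky.
Lab A against Risky: payoffs 7, 8 → best response Risky.
Lab A against Moonshot: payoffs 5, 6 → best response Risky.
Lab B against Novel: payoffs 3, 8, 4 → best response Risky.
Lab B against Risky: payoffs 4, 5, 10 → best response Moonshot.
Mutual best responses: (Risky, Moonshot).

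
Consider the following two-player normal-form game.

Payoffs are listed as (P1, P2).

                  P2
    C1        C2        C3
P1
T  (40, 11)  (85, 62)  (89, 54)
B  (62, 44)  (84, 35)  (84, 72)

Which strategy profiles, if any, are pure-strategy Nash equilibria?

(T, C2)

P1 against C1: payoffs 40, 62 → best response B.
P1 against C2: payoffs 85, 84 → best response T.
P1 against C3: payoffs 89, 84 → best response T.
P2 against T: payoffs 11, 62, 54 → best response C2.
P2 against B: payoffs 44, 35, 72 → best response C3.
Mutual best responses: (T, C2).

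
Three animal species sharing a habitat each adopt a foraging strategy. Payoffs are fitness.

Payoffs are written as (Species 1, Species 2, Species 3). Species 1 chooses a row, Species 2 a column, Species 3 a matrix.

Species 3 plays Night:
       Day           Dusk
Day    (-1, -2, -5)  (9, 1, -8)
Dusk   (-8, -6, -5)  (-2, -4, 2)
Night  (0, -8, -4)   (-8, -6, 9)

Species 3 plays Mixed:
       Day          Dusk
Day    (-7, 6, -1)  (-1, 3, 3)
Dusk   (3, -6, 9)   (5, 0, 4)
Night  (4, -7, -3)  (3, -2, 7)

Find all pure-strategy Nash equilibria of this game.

Pure NE: (Dusk, Dusk, Mixed)

Species 1 against (Day, Night): payoffs -1, -8, 0 → best response Night.
Species 1 against (Day, Mixed): payoffs -7, 3, 4 → best response Night.
Species 1 against (Dusk, Night): payoffs 9, -2, -8 → best response Day.
Species 1 against (Dusk, Mixed): payoffs -1, 5, 3 → best response Dusk.
Species 2 against (Day, Night): payoffs -2, 1 → best response Dusk.
Species 2 against (Day, Mixed): payoffs 6, 3 → best response Day.
Species 2 against (Dusk, Night): payoffs -6, -4 → best response Dusk.
Species 2 against (Dusk, Mixed): payoffs -6, 0 → best response Dusk.
Species 2 against (Night, Night): payoffs -8, -6 → best response Dusk.
Species 2 against (Night, Mixed): payoffs -7, -2 → best response Dusk.
Species 3 against (Day, Day): payoffs -5, -1 → best response Mixed.
Species 3 against (Day, Dusk): payoffs -8, 3 → best response Mixed.
Species 3 against (Dusk, Day): payoffs -5, 9 → best response Mixed.
Species 3 against (Dusk, Dusk): payoffs 2, 4 → best response Mixed.
Species 3 against (Night, Day): payoffs -4, -3 → best response Mixed.
Species 3 against (Night, Dusk): payoffs 9, 7 → best response Night.
Mutual best responses: (Dusk, Dusk, Mixed).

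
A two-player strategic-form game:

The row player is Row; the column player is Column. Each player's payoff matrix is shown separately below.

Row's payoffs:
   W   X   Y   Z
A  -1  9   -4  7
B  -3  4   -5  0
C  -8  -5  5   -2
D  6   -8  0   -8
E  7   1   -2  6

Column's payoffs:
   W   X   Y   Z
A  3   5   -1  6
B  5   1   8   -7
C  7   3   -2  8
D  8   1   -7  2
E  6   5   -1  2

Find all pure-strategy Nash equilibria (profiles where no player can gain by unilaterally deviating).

(A, Z) and (E, W)

For each strategy profile, look for a profitable unilateral deviation.
(A, W): Row can switch to D (-1 → 6). Not NE.
(A, X): Column can switch to Z (5 → 6). Not NE.
(A, Y): Row can switch to C (-4 → 5). Not NE.
(A, Z): Row gets 7, best alternative 6; Column gets 6, best alternative 5. No profitable deviation — NE.
(B, W): Row can switch to A (-3 → -1). Not NE.
(B, X): Row can switch to A (4 → 9). Not NE.
(B, Y): Row can switch to A (-5 → -4). Not NE.
(B, Z): Row can switch to A (0 → 7). Not NE.
(C, W): Row can switch to A (-8 → -1). Not NE.
(E, W): Row gets 7, best alternative 6; Column gets 6, best alternative 5. No profitable deviation — NE.
(The remaining 10 profiles each have a profitable deviation by the same check.)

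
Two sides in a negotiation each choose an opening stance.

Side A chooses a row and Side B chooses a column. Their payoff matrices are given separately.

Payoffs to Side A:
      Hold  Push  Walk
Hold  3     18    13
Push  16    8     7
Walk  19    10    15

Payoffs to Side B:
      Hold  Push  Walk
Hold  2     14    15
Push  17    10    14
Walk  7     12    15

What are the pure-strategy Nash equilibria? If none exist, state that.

Side A against Hold: payoffs 3, 16, 19 → best response Walk.
Side A against Push: payoffs 18, 8, 10 → best response Hold.
Side A against Walk: payoffs 13, 7, 15 → best response Walk.
Side B against Hold: payoffs 2, 14, 15 → best response Walk.
Side B against Push: payoffs 17, 10, 14 → best response Hold.
Side B against Walk: payoffs 7, 12, 15 → best response Walk.
Mutual best responses: (Walk, Walk).

(Walk, Walk)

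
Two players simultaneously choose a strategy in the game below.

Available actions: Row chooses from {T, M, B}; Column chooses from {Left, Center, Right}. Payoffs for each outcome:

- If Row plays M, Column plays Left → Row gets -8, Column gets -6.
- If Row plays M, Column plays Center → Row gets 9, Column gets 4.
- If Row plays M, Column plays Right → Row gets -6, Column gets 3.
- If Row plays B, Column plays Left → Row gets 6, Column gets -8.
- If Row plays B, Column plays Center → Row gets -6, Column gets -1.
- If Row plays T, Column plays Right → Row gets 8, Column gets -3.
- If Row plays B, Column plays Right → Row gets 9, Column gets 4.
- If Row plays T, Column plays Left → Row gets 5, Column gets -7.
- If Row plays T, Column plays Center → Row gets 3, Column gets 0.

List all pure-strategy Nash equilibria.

(M, Center), (B, Right)

Row against Left: payoffs 5, -8, 6 → best response B.
Row against Center: payoffs 3, 9, -6 → best response M.
Row against Right: payoffs 8, -6, 9 → best response B.
Column against T: payoffs -7, 0, -3 → best response Center.
Column against M: payoffs -6, 4, 3 → best response Center.
Column against B: payoffs -8, -1, 4 → best response Right.
Mutual best responses: (M, Center); (B, Right).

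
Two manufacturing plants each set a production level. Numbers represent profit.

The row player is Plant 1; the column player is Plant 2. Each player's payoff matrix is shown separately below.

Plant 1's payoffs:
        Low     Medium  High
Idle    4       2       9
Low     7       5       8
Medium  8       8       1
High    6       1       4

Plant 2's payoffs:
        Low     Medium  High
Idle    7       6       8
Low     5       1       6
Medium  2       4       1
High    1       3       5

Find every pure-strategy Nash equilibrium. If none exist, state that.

(Idle, High) and (Medium, Medium)

Check each profile: it is a Nash equilibrium iff no player can strictly gain by switching unilaterally.
(Idle, Low): Plant 1 can switch to Low (4 → 7). Not NE.
(Idle, Medium): Plant 1 can switch to Low (2 → 5). Not NE.
(Idle, High): Plant 1 gets 9, best alternative 8; Plant 2 gets 8, best alternative 7. No profitable deviation — NE.
(Low, Low): Plant 1 can switch to Medium (7 → 8). Not NE.
(Low, Medium): Plant 1 can switch to Medium (5 → 8). Not NE.
(Low, High): Plant 1 can switch to Idle (8 → 9). Not NE.
(Medium, Low): Plant 2 can switch to Medium (2 → 4). Not NE.
(Medium, Medium): Plant 1 gets 8, best alternative 5; Plant 2 gets 4, best alternative 2. No profitable deviation — NE.
(Medium, High): Plant 1 can switch to Idle (1 → 9). Not NE.
(High, Low): Plant 1 can switch to Low (6 → 7). Not NE.
(High, Medium): Plant 1 can switch to Idle (1 → 2). Not NE.
(High, High): Plant 1 can switch to Idle (4 → 9). Not NE.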